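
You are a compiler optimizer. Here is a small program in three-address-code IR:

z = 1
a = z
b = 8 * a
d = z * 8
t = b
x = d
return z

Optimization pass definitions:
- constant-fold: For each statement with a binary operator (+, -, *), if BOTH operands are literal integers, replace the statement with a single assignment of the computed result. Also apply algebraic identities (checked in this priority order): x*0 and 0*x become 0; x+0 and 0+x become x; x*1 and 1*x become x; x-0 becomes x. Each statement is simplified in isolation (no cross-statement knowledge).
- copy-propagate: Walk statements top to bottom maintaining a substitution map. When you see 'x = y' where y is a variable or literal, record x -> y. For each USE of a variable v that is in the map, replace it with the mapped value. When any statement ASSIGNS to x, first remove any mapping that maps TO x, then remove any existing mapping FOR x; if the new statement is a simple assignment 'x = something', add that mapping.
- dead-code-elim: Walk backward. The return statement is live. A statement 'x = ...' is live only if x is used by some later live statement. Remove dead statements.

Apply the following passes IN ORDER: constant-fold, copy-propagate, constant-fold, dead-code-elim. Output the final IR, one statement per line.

Answer: return 1

Derivation:
Initial IR:
  z = 1
  a = z
  b = 8 * a
  d = z * 8
  t = b
  x = d
  return z
After constant-fold (7 stmts):
  z = 1
  a = z
  b = 8 * a
  d = z * 8
  t = b
  x = d
  return z
After copy-propagate (7 stmts):
  z = 1
  a = 1
  b = 8 * 1
  d = 1 * 8
  t = b
  x = d
  return 1
After constant-fold (7 stmts):
  z = 1
  a = 1
  b = 8
  d = 8
  t = b
  x = d
  return 1
After dead-code-elim (1 stmts):
  return 1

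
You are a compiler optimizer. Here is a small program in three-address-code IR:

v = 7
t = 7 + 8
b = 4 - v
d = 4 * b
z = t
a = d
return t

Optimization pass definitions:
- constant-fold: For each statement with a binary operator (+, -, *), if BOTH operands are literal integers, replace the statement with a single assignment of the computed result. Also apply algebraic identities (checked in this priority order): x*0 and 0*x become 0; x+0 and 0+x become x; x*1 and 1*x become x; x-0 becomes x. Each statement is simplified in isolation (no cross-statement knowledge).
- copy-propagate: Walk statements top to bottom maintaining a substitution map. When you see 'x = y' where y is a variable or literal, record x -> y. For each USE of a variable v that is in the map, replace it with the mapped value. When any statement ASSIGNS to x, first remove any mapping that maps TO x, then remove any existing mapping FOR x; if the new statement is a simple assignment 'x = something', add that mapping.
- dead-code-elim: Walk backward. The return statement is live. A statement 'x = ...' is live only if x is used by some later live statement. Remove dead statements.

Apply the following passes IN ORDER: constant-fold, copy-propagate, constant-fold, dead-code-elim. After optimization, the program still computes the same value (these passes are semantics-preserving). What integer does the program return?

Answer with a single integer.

Initial IR:
  v = 7
  t = 7 + 8
  b = 4 - v
  d = 4 * b
  z = t
  a = d
  return t
After constant-fold (7 stmts):
  v = 7
  t = 15
  b = 4 - v
  d = 4 * b
  z = t
  a = d
  return t
After copy-propagate (7 stmts):
  v = 7
  t = 15
  b = 4 - 7
  d = 4 * b
  z = 15
  a = d
  return 15
After constant-fold (7 stmts):
  v = 7
  t = 15
  b = -3
  d = 4 * b
  z = 15
  a = d
  return 15
After dead-code-elim (1 stmts):
  return 15
Evaluate:
  v = 7  =>  v = 7
  t = 7 + 8  =>  t = 15
  b = 4 - v  =>  b = -3
  d = 4 * b  =>  d = -12
  z = t  =>  z = 15
  a = d  =>  a = -12
  return t = 15

Answer: 15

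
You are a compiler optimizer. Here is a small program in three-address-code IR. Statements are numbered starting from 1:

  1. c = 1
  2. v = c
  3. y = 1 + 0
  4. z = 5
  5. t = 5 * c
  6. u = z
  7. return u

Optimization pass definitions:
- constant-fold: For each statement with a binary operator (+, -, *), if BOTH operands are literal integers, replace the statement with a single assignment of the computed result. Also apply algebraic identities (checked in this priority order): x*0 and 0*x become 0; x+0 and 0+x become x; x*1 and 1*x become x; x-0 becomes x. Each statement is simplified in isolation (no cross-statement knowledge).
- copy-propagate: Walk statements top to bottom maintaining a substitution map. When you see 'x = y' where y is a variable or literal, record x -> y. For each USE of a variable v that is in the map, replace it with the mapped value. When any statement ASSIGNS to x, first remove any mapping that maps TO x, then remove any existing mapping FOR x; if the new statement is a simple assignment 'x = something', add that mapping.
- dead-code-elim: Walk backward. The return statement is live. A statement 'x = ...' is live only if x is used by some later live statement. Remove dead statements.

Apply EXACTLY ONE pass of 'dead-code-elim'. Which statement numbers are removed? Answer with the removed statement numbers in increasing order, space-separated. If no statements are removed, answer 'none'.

Backward liveness scan:
Stmt 1 'c = 1': DEAD (c not in live set [])
Stmt 2 'v = c': DEAD (v not in live set [])
Stmt 3 'y = 1 + 0': DEAD (y not in live set [])
Stmt 4 'z = 5': KEEP (z is live); live-in = []
Stmt 5 't = 5 * c': DEAD (t not in live set ['z'])
Stmt 6 'u = z': KEEP (u is live); live-in = ['z']
Stmt 7 'return u': KEEP (return); live-in = ['u']
Removed statement numbers: [1, 2, 3, 5]
Surviving IR:
  z = 5
  u = z
  return u

Answer: 1 2 3 5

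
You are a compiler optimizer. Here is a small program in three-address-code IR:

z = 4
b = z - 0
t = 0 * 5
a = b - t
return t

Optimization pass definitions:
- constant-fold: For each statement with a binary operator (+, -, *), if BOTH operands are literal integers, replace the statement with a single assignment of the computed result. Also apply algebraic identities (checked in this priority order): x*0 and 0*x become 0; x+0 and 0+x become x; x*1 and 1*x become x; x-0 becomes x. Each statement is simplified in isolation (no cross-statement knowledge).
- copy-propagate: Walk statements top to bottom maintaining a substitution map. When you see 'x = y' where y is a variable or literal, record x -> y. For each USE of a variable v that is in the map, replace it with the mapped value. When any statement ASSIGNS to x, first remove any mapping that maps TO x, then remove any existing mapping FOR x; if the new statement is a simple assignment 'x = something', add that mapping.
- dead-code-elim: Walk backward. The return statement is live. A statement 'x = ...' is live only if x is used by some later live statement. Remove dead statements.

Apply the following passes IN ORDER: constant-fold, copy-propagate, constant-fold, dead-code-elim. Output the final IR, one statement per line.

Answer: return 0

Derivation:
Initial IR:
  z = 4
  b = z - 0
  t = 0 * 5
  a = b - t
  return t
After constant-fold (5 stmts):
  z = 4
  b = z
  t = 0
  a = b - t
  return t
After copy-propagate (5 stmts):
  z = 4
  b = 4
  t = 0
  a = 4 - 0
  return 0
After constant-fold (5 stmts):
  z = 4
  b = 4
  t = 0
  a = 4
  return 0
After dead-code-elim (1 stmts):
  return 0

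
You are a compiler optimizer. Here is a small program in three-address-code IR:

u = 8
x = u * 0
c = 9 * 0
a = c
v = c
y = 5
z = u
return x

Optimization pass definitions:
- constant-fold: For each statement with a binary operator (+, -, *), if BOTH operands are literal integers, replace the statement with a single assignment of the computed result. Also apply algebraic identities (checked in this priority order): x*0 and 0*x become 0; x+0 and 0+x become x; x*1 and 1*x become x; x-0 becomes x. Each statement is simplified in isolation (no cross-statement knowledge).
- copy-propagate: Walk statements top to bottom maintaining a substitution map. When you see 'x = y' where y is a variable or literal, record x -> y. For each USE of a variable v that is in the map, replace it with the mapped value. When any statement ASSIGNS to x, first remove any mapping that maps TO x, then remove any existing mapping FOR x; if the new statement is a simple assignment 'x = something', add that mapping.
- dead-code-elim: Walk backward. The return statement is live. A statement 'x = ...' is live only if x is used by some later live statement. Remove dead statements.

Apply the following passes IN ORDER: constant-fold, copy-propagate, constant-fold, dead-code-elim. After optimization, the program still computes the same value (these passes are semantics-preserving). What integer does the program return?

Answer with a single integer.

Initial IR:
  u = 8
  x = u * 0
  c = 9 * 0
  a = c
  v = c
  y = 5
  z = u
  return x
After constant-fold (8 stmts):
  u = 8
  x = 0
  c = 0
  a = c
  v = c
  y = 5
  z = u
  return x
After copy-propagate (8 stmts):
  u = 8
  x = 0
  c = 0
  a = 0
  v = 0
  y = 5
  z = 8
  return 0
After constant-fold (8 stmts):
  u = 8
  x = 0
  c = 0
  a = 0
  v = 0
  y = 5
  z = 8
  return 0
After dead-code-elim (1 stmts):
  return 0
Evaluate:
  u = 8  =>  u = 8
  x = u * 0  =>  x = 0
  c = 9 * 0  =>  c = 0
  a = c  =>  a = 0
  v = c  =>  v = 0
  y = 5  =>  y = 5
  z = u  =>  z = 8
  return x = 0

Answer: 0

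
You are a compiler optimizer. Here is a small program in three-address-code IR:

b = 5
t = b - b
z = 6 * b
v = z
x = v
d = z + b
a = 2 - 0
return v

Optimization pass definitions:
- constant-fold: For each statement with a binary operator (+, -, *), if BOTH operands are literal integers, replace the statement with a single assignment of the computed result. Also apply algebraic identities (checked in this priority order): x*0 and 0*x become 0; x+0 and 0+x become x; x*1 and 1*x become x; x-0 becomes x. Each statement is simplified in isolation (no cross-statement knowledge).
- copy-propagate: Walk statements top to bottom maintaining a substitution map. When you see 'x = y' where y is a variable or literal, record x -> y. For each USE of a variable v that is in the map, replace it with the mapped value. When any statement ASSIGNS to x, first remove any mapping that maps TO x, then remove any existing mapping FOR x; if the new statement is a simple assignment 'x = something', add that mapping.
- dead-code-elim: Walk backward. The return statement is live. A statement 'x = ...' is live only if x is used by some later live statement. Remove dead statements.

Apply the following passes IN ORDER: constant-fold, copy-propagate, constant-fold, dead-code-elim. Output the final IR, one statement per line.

Answer: z = 30
return z

Derivation:
Initial IR:
  b = 5
  t = b - b
  z = 6 * b
  v = z
  x = v
  d = z + b
  a = 2 - 0
  return v
After constant-fold (8 stmts):
  b = 5
  t = b - b
  z = 6 * b
  v = z
  x = v
  d = z + b
  a = 2
  return v
After copy-propagate (8 stmts):
  b = 5
  t = 5 - 5
  z = 6 * 5
  v = z
  x = z
  d = z + 5
  a = 2
  return z
After constant-fold (8 stmts):
  b = 5
  t = 0
  z = 30
  v = z
  x = z
  d = z + 5
  a = 2
  return z
After dead-code-elim (2 stmts):
  z = 30
  return z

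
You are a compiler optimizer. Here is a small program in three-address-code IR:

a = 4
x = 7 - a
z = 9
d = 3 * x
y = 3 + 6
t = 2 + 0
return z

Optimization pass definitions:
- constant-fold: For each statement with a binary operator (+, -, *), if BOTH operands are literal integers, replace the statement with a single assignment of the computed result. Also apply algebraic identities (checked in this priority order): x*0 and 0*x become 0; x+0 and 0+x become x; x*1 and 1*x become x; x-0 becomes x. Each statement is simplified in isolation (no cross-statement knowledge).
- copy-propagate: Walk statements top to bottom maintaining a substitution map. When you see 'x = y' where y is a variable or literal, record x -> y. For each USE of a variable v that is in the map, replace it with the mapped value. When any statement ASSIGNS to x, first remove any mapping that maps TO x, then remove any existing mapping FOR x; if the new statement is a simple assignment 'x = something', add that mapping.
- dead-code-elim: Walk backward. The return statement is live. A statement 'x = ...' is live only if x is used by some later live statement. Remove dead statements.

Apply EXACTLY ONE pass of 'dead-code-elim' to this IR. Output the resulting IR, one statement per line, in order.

Answer: z = 9
return z

Derivation:
Applying dead-code-elim statement-by-statement:
  [7] return z  -> KEEP (return); live=['z']
  [6] t = 2 + 0  -> DEAD (t not live)
  [5] y = 3 + 6  -> DEAD (y not live)
  [4] d = 3 * x  -> DEAD (d not live)
  [3] z = 9  -> KEEP; live=[]
  [2] x = 7 - a  -> DEAD (x not live)
  [1] a = 4  -> DEAD (a not live)
Result (2 stmts):
  z = 9
  return z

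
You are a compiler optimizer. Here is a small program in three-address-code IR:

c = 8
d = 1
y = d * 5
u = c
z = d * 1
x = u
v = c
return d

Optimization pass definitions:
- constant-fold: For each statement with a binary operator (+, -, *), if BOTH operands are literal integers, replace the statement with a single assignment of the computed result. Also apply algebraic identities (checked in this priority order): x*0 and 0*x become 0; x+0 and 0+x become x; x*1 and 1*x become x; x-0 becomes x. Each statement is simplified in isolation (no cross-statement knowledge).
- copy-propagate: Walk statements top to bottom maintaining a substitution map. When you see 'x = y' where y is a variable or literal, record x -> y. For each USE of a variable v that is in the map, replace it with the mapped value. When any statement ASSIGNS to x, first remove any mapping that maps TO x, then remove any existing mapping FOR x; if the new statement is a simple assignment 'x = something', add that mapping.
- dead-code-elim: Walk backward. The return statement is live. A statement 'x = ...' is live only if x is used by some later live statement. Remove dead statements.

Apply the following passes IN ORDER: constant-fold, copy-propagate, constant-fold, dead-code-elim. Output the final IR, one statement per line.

Answer: return 1

Derivation:
Initial IR:
  c = 8
  d = 1
  y = d * 5
  u = c
  z = d * 1
  x = u
  v = c
  return d
After constant-fold (8 stmts):
  c = 8
  d = 1
  y = d * 5
  u = c
  z = d
  x = u
  v = c
  return d
After copy-propagate (8 stmts):
  c = 8
  d = 1
  y = 1 * 5
  u = 8
  z = 1
  x = 8
  v = 8
  return 1
After constant-fold (8 stmts):
  c = 8
  d = 1
  y = 5
  u = 8
  z = 1
  x = 8
  v = 8
  return 1
After dead-code-elim (1 stmts):
  return 1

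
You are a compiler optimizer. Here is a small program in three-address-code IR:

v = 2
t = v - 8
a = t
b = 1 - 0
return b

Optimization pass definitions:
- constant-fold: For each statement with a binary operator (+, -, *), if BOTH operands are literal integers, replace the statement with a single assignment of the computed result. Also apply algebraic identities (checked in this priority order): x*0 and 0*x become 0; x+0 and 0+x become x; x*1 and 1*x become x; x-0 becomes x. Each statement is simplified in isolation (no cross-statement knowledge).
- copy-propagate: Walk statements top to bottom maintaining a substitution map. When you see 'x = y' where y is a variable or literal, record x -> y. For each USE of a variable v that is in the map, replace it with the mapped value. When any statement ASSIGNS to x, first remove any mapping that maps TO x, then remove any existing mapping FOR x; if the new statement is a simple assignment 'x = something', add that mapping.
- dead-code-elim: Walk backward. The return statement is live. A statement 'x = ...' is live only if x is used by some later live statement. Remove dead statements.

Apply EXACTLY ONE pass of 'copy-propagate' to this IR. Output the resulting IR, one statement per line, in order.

Answer: v = 2
t = 2 - 8
a = t
b = 1 - 0
return b

Derivation:
Applying copy-propagate statement-by-statement:
  [1] v = 2  (unchanged)
  [2] t = v - 8  -> t = 2 - 8
  [3] a = t  (unchanged)
  [4] b = 1 - 0  (unchanged)
  [5] return b  (unchanged)
Result (5 stmts):
  v = 2
  t = 2 - 8
  a = t
  b = 1 - 0
  return b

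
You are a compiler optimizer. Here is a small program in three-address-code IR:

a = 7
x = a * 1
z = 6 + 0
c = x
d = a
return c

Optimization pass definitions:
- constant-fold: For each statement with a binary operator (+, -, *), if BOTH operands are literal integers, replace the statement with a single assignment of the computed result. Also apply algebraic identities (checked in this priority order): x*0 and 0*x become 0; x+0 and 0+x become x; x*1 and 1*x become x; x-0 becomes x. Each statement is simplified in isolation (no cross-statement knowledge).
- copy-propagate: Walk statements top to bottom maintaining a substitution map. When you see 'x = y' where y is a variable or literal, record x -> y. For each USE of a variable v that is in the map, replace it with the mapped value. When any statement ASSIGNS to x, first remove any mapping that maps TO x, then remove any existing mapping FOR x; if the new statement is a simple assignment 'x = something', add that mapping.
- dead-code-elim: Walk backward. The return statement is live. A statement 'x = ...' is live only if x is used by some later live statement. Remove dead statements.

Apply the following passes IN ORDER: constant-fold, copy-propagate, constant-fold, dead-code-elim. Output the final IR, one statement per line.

Answer: return 7

Derivation:
Initial IR:
  a = 7
  x = a * 1
  z = 6 + 0
  c = x
  d = a
  return c
After constant-fold (6 stmts):
  a = 7
  x = a
  z = 6
  c = x
  d = a
  return c
After copy-propagate (6 stmts):
  a = 7
  x = 7
  z = 6
  c = 7
  d = 7
  return 7
After constant-fold (6 stmts):
  a = 7
  x = 7
  z = 6
  c = 7
  d = 7
  return 7
After dead-code-elim (1 stmts):
  return 7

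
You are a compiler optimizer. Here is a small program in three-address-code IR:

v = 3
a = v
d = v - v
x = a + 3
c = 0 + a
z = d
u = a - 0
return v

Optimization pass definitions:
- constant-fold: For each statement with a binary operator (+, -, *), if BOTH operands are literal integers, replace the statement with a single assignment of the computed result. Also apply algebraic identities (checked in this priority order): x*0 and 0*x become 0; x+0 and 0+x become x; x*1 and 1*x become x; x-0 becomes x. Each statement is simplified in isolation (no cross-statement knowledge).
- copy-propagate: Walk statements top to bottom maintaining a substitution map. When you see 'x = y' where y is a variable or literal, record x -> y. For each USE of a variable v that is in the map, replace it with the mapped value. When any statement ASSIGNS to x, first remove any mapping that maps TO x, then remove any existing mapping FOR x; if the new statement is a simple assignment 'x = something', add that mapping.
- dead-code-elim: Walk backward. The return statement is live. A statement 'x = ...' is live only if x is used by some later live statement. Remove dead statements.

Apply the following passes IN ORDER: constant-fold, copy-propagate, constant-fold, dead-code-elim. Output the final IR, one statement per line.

Answer: return 3

Derivation:
Initial IR:
  v = 3
  a = v
  d = v - v
  x = a + 3
  c = 0 + a
  z = d
  u = a - 0
  return v
After constant-fold (8 stmts):
  v = 3
  a = v
  d = v - v
  x = a + 3
  c = a
  z = d
  u = a
  return v
After copy-propagate (8 stmts):
  v = 3
  a = 3
  d = 3 - 3
  x = 3 + 3
  c = 3
  z = d
  u = 3
  return 3
After constant-fold (8 stmts):
  v = 3
  a = 3
  d = 0
  x = 6
  c = 3
  z = d
  u = 3
  return 3
After dead-code-elim (1 stmts):
  return 3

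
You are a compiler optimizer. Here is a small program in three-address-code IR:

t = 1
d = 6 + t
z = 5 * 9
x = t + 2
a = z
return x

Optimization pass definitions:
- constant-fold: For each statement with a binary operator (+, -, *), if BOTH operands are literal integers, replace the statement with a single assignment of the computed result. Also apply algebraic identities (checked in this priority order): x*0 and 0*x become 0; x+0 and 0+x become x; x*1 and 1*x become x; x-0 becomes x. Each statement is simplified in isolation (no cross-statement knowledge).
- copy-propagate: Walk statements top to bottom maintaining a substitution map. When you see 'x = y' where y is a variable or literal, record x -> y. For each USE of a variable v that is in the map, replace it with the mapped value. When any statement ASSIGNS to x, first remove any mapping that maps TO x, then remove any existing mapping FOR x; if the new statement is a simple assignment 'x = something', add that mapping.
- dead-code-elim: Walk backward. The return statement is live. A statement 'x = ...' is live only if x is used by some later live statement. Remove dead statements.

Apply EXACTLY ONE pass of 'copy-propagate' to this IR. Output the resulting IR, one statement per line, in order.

Answer: t = 1
d = 6 + 1
z = 5 * 9
x = 1 + 2
a = z
return x

Derivation:
Applying copy-propagate statement-by-statement:
  [1] t = 1  (unchanged)
  [2] d = 6 + t  -> d = 6 + 1
  [3] z = 5 * 9  (unchanged)
  [4] x = t + 2  -> x = 1 + 2
  [5] a = z  (unchanged)
  [6] return x  (unchanged)
Result (6 stmts):
  t = 1
  d = 6 + 1
  z = 5 * 9
  x = 1 + 2
  a = z
  return x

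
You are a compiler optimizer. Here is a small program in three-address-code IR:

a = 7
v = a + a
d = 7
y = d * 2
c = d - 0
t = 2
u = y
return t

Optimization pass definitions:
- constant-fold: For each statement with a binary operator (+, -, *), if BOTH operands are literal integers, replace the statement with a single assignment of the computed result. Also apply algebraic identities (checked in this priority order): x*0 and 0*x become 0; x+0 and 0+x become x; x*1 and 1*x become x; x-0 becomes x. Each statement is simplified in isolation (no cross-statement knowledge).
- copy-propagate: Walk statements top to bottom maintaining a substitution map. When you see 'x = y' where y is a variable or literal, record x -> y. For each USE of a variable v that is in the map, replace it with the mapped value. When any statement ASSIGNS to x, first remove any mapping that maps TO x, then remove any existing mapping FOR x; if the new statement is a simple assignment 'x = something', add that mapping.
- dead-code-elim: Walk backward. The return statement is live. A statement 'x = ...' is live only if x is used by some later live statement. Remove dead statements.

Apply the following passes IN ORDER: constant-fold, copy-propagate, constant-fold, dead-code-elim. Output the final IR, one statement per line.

Answer: return 2

Derivation:
Initial IR:
  a = 7
  v = a + a
  d = 7
  y = d * 2
  c = d - 0
  t = 2
  u = y
  return t
After constant-fold (8 stmts):
  a = 7
  v = a + a
  d = 7
  y = d * 2
  c = d
  t = 2
  u = y
  return t
After copy-propagate (8 stmts):
  a = 7
  v = 7 + 7
  d = 7
  y = 7 * 2
  c = 7
  t = 2
  u = y
  return 2
After constant-fold (8 stmts):
  a = 7
  v = 14
  d = 7
  y = 14
  c = 7
  t = 2
  u = y
  return 2
After dead-code-elim (1 stmts):
  return 2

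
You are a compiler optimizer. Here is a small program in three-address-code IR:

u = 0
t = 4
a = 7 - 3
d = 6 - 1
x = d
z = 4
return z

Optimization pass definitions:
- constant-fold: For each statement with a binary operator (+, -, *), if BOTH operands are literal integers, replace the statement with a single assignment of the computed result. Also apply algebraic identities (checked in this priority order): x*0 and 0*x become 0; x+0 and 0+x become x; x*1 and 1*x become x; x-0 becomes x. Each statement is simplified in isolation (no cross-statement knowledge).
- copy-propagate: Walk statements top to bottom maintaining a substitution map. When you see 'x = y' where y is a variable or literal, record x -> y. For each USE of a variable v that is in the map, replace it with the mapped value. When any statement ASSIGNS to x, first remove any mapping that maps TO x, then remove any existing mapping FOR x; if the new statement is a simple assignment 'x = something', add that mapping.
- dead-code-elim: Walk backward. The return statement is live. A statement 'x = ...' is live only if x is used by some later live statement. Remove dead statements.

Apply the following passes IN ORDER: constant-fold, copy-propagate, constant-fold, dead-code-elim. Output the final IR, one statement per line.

Answer: return 4

Derivation:
Initial IR:
  u = 0
  t = 4
  a = 7 - 3
  d = 6 - 1
  x = d
  z = 4
  return z
After constant-fold (7 stmts):
  u = 0
  t = 4
  a = 4
  d = 5
  x = d
  z = 4
  return z
After copy-propagate (7 stmts):
  u = 0
  t = 4
  a = 4
  d = 5
  x = 5
  z = 4
  return 4
After constant-fold (7 stmts):
  u = 0
  t = 4
  a = 4
  d = 5
  x = 5
  z = 4
  return 4
After dead-code-elim (1 stmts):
  return 4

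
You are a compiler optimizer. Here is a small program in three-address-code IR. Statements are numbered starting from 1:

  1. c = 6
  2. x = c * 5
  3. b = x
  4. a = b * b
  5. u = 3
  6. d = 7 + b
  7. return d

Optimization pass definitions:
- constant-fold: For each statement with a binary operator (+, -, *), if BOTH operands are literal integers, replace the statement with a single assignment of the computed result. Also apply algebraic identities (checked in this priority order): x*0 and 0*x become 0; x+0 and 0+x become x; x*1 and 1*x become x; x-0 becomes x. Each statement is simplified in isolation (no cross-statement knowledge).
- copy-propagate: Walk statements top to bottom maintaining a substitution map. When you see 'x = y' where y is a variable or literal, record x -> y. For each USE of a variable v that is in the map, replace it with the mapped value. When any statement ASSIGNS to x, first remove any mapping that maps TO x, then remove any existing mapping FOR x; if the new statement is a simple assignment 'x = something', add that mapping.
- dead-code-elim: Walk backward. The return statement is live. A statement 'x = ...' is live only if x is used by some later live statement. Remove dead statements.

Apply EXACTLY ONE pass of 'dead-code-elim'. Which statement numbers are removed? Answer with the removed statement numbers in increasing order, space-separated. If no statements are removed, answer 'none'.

Answer: 4 5

Derivation:
Backward liveness scan:
Stmt 1 'c = 6': KEEP (c is live); live-in = []
Stmt 2 'x = c * 5': KEEP (x is live); live-in = ['c']
Stmt 3 'b = x': KEEP (b is live); live-in = ['x']
Stmt 4 'a = b * b': DEAD (a not in live set ['b'])
Stmt 5 'u = 3': DEAD (u not in live set ['b'])
Stmt 6 'd = 7 + b': KEEP (d is live); live-in = ['b']
Stmt 7 'return d': KEEP (return); live-in = ['d']
Removed statement numbers: [4, 5]
Surviving IR:
  c = 6
  x = c * 5
  b = x
  d = 7 + b
  return d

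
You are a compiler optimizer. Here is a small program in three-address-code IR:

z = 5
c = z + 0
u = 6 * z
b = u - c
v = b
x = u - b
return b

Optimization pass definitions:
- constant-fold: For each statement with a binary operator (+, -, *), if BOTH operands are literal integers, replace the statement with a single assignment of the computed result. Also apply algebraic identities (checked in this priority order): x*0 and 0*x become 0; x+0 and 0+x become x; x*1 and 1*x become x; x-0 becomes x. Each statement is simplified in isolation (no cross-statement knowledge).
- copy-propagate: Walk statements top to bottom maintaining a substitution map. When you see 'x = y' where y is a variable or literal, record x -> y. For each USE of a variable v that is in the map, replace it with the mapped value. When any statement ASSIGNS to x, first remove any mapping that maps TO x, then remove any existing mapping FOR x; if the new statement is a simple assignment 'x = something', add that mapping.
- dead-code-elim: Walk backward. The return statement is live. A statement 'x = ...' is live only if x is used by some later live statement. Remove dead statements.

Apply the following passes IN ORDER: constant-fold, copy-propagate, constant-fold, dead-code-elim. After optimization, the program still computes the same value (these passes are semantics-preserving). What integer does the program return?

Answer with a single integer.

Initial IR:
  z = 5
  c = z + 0
  u = 6 * z
  b = u - c
  v = b
  x = u - b
  return b
After constant-fold (7 stmts):
  z = 5
  c = z
  u = 6 * z
  b = u - c
  v = b
  x = u - b
  return b
After copy-propagate (7 stmts):
  z = 5
  c = 5
  u = 6 * 5
  b = u - 5
  v = b
  x = u - b
  return b
After constant-fold (7 stmts):
  z = 5
  c = 5
  u = 30
  b = u - 5
  v = b
  x = u - b
  return b
After dead-code-elim (3 stmts):
  u = 30
  b = u - 5
  return b
Evaluate:
  z = 5  =>  z = 5
  c = z + 0  =>  c = 5
  u = 6 * z  =>  u = 30
  b = u - c  =>  b = 25
  v = b  =>  v = 25
  x = u - b  =>  x = 5
  return b = 25

Answer: 25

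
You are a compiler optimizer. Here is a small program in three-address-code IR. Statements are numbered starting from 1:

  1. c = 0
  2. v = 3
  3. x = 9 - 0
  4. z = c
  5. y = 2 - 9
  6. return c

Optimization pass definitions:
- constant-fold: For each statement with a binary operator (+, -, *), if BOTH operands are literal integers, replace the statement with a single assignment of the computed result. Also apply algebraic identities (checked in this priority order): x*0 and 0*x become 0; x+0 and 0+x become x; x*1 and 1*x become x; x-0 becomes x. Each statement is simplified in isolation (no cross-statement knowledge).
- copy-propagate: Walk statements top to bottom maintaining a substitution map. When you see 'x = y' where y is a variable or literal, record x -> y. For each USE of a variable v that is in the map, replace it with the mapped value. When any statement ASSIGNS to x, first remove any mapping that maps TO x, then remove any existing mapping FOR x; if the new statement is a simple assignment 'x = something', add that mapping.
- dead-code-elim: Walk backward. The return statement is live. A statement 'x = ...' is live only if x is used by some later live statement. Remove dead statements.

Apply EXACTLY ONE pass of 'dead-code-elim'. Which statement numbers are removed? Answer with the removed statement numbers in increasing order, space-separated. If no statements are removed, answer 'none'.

Answer: 2 3 4 5

Derivation:
Backward liveness scan:
Stmt 1 'c = 0': KEEP (c is live); live-in = []
Stmt 2 'v = 3': DEAD (v not in live set ['c'])
Stmt 3 'x = 9 - 0': DEAD (x not in live set ['c'])
Stmt 4 'z = c': DEAD (z not in live set ['c'])
Stmt 5 'y = 2 - 9': DEAD (y not in live set ['c'])
Stmt 6 'return c': KEEP (return); live-in = ['c']
Removed statement numbers: [2, 3, 4, 5]
Surviving IR:
  c = 0
  return c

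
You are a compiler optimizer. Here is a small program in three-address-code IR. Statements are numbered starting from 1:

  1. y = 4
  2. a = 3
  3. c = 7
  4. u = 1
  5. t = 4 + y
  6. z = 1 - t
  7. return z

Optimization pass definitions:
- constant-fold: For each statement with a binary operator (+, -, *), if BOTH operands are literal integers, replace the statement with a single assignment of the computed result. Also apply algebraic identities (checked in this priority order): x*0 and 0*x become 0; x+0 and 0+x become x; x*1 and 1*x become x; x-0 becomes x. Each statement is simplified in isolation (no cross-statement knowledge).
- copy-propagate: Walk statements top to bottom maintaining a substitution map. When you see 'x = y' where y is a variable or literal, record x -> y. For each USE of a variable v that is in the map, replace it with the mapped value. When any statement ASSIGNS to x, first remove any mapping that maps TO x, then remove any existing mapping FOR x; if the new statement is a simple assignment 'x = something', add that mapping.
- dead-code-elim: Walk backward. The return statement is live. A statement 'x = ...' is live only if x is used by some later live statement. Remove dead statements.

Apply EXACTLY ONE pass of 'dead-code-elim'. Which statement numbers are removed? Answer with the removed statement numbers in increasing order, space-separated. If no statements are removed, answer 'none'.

Answer: 2 3 4

Derivation:
Backward liveness scan:
Stmt 1 'y = 4': KEEP (y is live); live-in = []
Stmt 2 'a = 3': DEAD (a not in live set ['y'])
Stmt 3 'c = 7': DEAD (c not in live set ['y'])
Stmt 4 'u = 1': DEAD (u not in live set ['y'])
Stmt 5 't = 4 + y': KEEP (t is live); live-in = ['y']
Stmt 6 'z = 1 - t': KEEP (z is live); live-in = ['t']
Stmt 7 'return z': KEEP (return); live-in = ['z']
Removed statement numbers: [2, 3, 4]
Surviving IR:
  y = 4
  t = 4 + y
  z = 1 - t
  return z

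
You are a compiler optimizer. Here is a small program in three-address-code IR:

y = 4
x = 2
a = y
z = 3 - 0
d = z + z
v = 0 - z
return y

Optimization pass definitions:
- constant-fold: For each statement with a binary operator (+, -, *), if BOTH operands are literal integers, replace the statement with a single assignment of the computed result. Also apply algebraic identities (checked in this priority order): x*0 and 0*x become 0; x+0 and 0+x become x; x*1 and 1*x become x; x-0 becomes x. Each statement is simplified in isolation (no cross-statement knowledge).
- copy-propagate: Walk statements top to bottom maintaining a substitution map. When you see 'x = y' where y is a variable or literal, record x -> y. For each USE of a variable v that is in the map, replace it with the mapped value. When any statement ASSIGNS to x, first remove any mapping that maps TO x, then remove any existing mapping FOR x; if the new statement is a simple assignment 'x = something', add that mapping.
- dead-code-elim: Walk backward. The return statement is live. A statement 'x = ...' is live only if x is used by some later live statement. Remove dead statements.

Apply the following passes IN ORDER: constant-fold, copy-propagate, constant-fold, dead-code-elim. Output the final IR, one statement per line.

Answer: return 4

Derivation:
Initial IR:
  y = 4
  x = 2
  a = y
  z = 3 - 0
  d = z + z
  v = 0 - z
  return y
After constant-fold (7 stmts):
  y = 4
  x = 2
  a = y
  z = 3
  d = z + z
  v = 0 - z
  return y
After copy-propagate (7 stmts):
  y = 4
  x = 2
  a = 4
  z = 3
  d = 3 + 3
  v = 0 - 3
  return 4
After constant-fold (7 stmts):
  y = 4
  x = 2
  a = 4
  z = 3
  d = 6
  v = -3
  return 4
After dead-code-elim (1 stmts):
  return 4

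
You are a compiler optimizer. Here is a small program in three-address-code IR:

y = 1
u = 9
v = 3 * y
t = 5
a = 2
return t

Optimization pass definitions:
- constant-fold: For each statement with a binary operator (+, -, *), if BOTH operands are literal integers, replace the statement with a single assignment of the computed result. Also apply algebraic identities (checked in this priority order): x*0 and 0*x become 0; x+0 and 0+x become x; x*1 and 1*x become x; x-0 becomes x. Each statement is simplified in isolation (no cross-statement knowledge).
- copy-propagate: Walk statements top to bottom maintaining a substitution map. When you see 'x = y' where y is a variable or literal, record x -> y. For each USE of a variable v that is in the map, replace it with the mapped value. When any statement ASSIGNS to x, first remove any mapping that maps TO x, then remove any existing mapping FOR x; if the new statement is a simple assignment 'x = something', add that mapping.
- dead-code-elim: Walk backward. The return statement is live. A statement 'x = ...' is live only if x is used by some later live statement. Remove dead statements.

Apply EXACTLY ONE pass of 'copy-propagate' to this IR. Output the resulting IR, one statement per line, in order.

Applying copy-propagate statement-by-statement:
  [1] y = 1  (unchanged)
  [2] u = 9  (unchanged)
  [3] v = 3 * y  -> v = 3 * 1
  [4] t = 5  (unchanged)
  [5] a = 2  (unchanged)
  [6] return t  -> return 5
Result (6 stmts):
  y = 1
  u = 9
  v = 3 * 1
  t = 5
  a = 2
  return 5

Answer: y = 1
u = 9
v = 3 * 1
t = 5
a = 2
return 5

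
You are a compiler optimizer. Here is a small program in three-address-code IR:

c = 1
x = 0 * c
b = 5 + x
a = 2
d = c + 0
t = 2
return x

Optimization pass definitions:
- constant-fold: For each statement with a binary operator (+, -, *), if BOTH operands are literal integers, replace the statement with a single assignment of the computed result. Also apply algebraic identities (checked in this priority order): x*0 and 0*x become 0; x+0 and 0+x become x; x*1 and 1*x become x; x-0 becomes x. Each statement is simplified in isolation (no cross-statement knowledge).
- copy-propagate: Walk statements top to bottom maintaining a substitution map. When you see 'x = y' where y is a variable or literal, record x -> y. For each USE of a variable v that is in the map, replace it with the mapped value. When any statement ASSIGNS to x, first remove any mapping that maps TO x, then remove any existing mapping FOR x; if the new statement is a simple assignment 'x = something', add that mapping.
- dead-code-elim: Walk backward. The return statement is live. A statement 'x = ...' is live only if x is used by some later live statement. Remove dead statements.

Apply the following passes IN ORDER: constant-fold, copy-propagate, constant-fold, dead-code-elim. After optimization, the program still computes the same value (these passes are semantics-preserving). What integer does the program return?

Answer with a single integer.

Initial IR:
  c = 1
  x = 0 * c
  b = 5 + x
  a = 2
  d = c + 0
  t = 2
  return x
After constant-fold (7 stmts):
  c = 1
  x = 0
  b = 5 + x
  a = 2
  d = c
  t = 2
  return x
After copy-propagate (7 stmts):
  c = 1
  x = 0
  b = 5 + 0
  a = 2
  d = 1
  t = 2
  return 0
After constant-fold (7 stmts):
  c = 1
  x = 0
  b = 5
  a = 2
  d = 1
  t = 2
  return 0
After dead-code-elim (1 stmts):
  return 0
Evaluate:
  c = 1  =>  c = 1
  x = 0 * c  =>  x = 0
  b = 5 + x  =>  b = 5
  a = 2  =>  a = 2
  d = c + 0  =>  d = 1
  t = 2  =>  t = 2
  return x = 0

Answer: 0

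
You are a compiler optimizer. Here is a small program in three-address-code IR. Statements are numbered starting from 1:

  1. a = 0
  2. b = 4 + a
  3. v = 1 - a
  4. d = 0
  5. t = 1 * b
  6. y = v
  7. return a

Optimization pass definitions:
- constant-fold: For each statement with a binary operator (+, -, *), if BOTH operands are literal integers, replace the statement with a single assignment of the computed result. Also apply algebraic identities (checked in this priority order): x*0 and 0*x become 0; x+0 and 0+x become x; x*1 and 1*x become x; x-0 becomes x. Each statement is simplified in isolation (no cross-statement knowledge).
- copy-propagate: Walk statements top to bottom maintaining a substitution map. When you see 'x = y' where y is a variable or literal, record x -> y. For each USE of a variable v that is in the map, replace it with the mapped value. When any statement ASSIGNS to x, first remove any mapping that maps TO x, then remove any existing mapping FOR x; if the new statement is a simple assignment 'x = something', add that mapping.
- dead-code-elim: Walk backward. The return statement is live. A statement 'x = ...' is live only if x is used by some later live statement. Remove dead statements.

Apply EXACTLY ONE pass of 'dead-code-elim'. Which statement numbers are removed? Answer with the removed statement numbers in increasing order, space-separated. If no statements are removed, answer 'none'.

Backward liveness scan:
Stmt 1 'a = 0': KEEP (a is live); live-in = []
Stmt 2 'b = 4 + a': DEAD (b not in live set ['a'])
Stmt 3 'v = 1 - a': DEAD (v not in live set ['a'])
Stmt 4 'd = 0': DEAD (d not in live set ['a'])
Stmt 5 't = 1 * b': DEAD (t not in live set ['a'])
Stmt 6 'y = v': DEAD (y not in live set ['a'])
Stmt 7 'return a': KEEP (return); live-in = ['a']
Removed statement numbers: [2, 3, 4, 5, 6]
Surviving IR:
  a = 0
  return a

Answer: 2 3 4 5 6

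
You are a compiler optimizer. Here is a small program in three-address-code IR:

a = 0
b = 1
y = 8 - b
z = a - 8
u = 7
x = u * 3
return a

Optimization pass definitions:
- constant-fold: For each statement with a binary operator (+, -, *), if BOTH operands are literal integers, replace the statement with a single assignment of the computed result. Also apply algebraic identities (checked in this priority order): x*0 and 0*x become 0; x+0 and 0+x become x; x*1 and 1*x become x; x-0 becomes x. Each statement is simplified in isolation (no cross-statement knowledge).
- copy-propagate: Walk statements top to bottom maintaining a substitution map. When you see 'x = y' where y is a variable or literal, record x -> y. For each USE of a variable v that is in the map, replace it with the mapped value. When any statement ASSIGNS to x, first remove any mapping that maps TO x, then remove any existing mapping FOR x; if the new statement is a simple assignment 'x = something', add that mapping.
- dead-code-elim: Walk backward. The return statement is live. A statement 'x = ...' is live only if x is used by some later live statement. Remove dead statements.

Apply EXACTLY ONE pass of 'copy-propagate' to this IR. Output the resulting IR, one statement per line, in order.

Applying copy-propagate statement-by-statement:
  [1] a = 0  (unchanged)
  [2] b = 1  (unchanged)
  [3] y = 8 - b  -> y = 8 - 1
  [4] z = a - 8  -> z = 0 - 8
  [5] u = 7  (unchanged)
  [6] x = u * 3  -> x = 7 * 3
  [7] return a  -> return 0
Result (7 stmts):
  a = 0
  b = 1
  y = 8 - 1
  z = 0 - 8
  u = 7
  x = 7 * 3
  return 0

Answer: a = 0
b = 1
y = 8 - 1
z = 0 - 8
u = 7
x = 7 * 3
return 0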